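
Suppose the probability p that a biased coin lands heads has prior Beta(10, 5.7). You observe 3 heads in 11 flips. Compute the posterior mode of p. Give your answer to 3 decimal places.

p̂_MAP = 0.486

Prior: Beta(10, 5.7).
Data: 3 successes in 11 trials. The binomial likelihood contributes p^3(1−p)^8, so the posterior is Beta(10+3, 5.7+8) = Beta(13, 13.7).
For Beta(a, b) with a, b > 1 the mode is (a−1)/(a+b−2) = 12/24.7 ≈ 0.486.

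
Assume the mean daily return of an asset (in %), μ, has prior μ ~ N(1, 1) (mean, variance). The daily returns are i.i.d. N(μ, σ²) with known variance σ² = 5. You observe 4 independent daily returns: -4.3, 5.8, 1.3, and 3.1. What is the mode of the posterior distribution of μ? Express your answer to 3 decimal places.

μ̂_MAP = 1.211

n = 4; x̄ = ((-4.3) + 5.8 + 1.3 + 3.1)/4 = 5.9/4 = 1.475.
For a Normal prior and Normal likelihood with known variance, the posterior is Normal; its mode equals its mean, the precision-weighted average.
Prior precision 1/σ₀² = 1/1 = 1; data precision n/σ² = 4/5 = 0.8.
μ̂ = (1·1 + 0.8·1.475) / (1 + 0.8) = 2.18/1.8 = 109/90 ≈ 1.211.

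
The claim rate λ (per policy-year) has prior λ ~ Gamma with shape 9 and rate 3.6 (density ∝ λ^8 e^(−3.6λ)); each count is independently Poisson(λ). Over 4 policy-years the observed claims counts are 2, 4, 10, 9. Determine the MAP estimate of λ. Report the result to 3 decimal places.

λ̂_MAP = 4.342

Σxᵢ = 2+4+10+9 = 25, with n = 4.
Posterior ∝ λ^8e^(−3.6λ) · λ^25e^(−4λ) = λ^33e^(−7.6λ), i.e. Gamma(shape=34, rate=7.6).
The mode of a Gamma(a, b) with a ≥ 1 (shape–rate) is (a−1)/b = 33/7.6 ≈ 4.342.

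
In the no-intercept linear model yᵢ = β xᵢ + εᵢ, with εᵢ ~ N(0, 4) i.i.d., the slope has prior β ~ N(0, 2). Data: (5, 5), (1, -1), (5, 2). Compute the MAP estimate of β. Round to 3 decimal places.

β̂_MAP = 0.642

log p(β | y) = −Σ(yᵢ − βxᵢ)²/(2·4) − β²/(2·2) + const.
Setting the derivative to zero: Σxᵢ(yᵢ − βxᵢ)/4 − β/2 = 0, so β = Σxᵢyᵢ / (Σxᵢ² + σ²/τ²).
Σxᵢyᵢ = 5·5 + 1·(-1) + 5·2 = 34; Σxᵢ² = 51; σ²/τ² = 2.
β̂_MAP = 34 / (51 + 2) = 34/53 ≈ 0.642.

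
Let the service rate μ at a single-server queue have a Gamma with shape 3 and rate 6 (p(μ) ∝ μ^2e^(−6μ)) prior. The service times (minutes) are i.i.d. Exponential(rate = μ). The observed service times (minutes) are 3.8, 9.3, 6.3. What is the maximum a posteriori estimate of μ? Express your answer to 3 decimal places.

The Exponential(rate=μ) likelihood is ∝ μ^n e^(−μΣtᵢ). Here n = 3 and Σtᵢ = 3.8 + 9.3 + 6.3 = 19.4.
Posterior ∝ μ^2e^(−6μ) · μ^3e^(−19.4μ) = μ^5e^(−25.4μ), i.e. Gamma(6, 25.4).
Mode = (a−1)/b = 5/25.4 ≈ 0.197.

μ̂_MAP = 0.197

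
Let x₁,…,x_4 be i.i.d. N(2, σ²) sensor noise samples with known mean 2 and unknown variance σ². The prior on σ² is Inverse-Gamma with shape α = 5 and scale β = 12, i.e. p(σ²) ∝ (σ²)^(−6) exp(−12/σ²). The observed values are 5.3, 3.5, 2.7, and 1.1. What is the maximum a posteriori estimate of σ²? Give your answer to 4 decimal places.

Sum of squared deviations about the known mean: SS = (5.3−2)² + (3.5−2)² + (2.7−2)² + (1.1−2)² = 14.44.
The Normal likelihood contributes (σ²)^(−n/2) exp(−SS/(2σ²)), so the posterior is Inverse-Gamma(α + n/2, β + SS/2) = Inverse-Gamma(7, 19.22).
The mode of Inverse-Gamma(a, b) is b/(a+1) = 19.22/8 ≈ 2.4025.

σ̂²_MAP = 2.4025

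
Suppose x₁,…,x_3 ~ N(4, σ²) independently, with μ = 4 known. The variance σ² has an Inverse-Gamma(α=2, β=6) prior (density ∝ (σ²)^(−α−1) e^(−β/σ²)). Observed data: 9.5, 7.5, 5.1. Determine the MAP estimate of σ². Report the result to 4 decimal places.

Sum of squared deviations about the known mean: SS = (9.5−4)² + (7.5−4)² + (5.1−4)² = 43.71.
The Normal likelihood contributes (σ²)^(−n/2) exp(−SS/(2σ²)), so the posterior is Inverse-Gamma(α + n/2, β + SS/2) = Inverse-Gamma(3.5, 27.855).
The mode of Inverse-Gamma(a, b) is b/(a+1) = 27.855/4.5 ≈ 6.1900.

σ̂²_MAP = 6.1900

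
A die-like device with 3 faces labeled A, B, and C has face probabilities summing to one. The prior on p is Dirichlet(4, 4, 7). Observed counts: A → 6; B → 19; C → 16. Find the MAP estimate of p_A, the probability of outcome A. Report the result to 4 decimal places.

MAP estimate of p_A = 0.1698

The posterior is Dirichlet(αᵢ + nᵢ) = Dirichlet(10, 23, 23).
For a Dirichlet(a₁,…,a_K) with all aᵢ > 1, the mode has j-th component (aⱼ − 1)/(Σaᵢ − K).
Here Σaᵢ = 56 and K = 3, so p_A = (10 − 1)/(56 − 3) = 9/53 ≈ 0.1698.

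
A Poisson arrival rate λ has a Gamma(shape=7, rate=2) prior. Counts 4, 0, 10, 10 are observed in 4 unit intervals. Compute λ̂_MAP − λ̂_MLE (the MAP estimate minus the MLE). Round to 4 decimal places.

MAP − MLE = -1.0000

Σxᵢ = 24. Posterior is Gamma(31, 6); MAP = (31−1)/6 = 30/6 ≈ 5.00000.
MLE = x̄ = 24/4 ≈ 6.00000.
Difference = 30/6 − 24/4 = -1 ≈ -1.0000.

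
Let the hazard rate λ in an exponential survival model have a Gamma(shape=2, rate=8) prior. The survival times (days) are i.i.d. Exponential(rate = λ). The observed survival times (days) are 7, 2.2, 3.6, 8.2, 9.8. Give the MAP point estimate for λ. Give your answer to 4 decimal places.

The Exponential(rate=λ) likelihood is ∝ λ^n e^(−λΣtᵢ). Here n = 5 and Σtᵢ = 7 + 2.2 + 3.6 + 8.2 + 9.8 = 30.8.
Posterior ∝ λe^(−8λ) · λ^5e^(−30.8λ) = λ^6e^(−38.8λ), i.e. Gamma(7, 38.8).
Mode = (a−1)/b = 6/38.8 ≈ 0.1546.

λ̂_MAP = 0.1546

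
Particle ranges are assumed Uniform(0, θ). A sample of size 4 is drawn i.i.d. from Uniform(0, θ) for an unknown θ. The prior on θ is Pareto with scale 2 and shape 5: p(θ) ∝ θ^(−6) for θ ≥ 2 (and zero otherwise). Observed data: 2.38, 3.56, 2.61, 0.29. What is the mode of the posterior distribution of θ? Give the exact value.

The Uniform(0, θ) likelihood is θ^(−n) for θ ≥ max(xᵢ), zero otherwise. Here max(xᵢ) = 3.56.
Posterior ∝ θ^(−6) · θ^(−4) = θ^(−10) on θ ≥ max(2, 3.56) = 3.56.
This density is strictly decreasing in θ, so the posterior mode lies at the lower boundary of the support.

θ̂_MAP = 3.56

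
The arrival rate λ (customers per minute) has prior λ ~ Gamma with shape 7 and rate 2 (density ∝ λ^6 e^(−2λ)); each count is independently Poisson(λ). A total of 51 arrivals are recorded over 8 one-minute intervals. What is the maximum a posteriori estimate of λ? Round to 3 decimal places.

Σxᵢ = 51, n = 8.
Posterior ∝ λ^6e^(−2λ) · λ^51e^(−8λ) = λ^57e^(−10λ), i.e. Gamma(shape=58, rate=10).
The mode of a Gamma(a, b) with a ≥ 1 (shape–rate) is (a−1)/b = 57/10 ≈ 5.700.

λ̂_MAP = 5.700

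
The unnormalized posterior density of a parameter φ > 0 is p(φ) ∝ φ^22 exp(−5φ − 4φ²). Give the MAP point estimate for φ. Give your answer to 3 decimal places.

ℓ'(φ) = 22/φ − 5 − 8φ. Setting this to zero and multiplying by φ: 8φ² + 5φ − 22 = 0.
φ = (−5 + √(5² + 4·8·22)) / (2·8) = (−5 + √729) / 16 = (−5 + 27)/16 = 11/8.
ℓ''(φ) = −22/φ² − 8 < 0, confirming a maximum.

φ̂_MAP = 1.375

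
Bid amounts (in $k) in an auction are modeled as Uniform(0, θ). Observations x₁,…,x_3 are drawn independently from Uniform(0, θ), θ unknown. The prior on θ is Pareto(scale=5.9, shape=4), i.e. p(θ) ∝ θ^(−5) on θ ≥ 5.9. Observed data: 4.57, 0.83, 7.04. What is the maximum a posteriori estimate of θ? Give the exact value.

The Uniform(0, θ) likelihood is θ^(−n) for θ ≥ max(xᵢ), zero otherwise. Here max(xᵢ) = 7.04.
Posterior ∝ θ^(−5) · θ^(−3) = θ^(−8) on θ ≥ max(5.9, 7.04) = 7.04.
This density is strictly decreasing in θ, so the posterior mode lies at the lower boundary of the support.

θ̂_MAP = 7.04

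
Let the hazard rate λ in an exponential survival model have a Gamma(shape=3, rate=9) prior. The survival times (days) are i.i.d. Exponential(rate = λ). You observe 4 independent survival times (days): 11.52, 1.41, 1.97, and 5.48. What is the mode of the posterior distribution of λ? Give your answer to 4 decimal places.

The Exponential(rate=λ) likelihood is ∝ λ^n e^(−λΣtᵢ). Here n = 4 and Σtᵢ = 11.52 + 1.41 + 1.97 + 5.48 = 20.38.
Posterior ∝ λ^2e^(−9λ) · λ^4e^(−20.38λ) = λ^6e^(−29.38λ), i.e. Gamma(7, 29.38).
Mode = (a−1)/b = 6/29.38 ≈ 0.2042.

λ̂_MAP = 0.2042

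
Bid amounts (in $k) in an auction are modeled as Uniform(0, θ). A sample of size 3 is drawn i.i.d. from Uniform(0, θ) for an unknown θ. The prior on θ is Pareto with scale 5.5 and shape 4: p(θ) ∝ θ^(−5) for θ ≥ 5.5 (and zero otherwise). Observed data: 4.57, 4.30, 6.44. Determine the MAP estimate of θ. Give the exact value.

θ̂_MAP = 6.44

The Uniform(0, θ) likelihood is θ^(−n) for θ ≥ max(xᵢ), zero otherwise. Here max(xᵢ) = 6.44.
Posterior ∝ θ^(−5) · θ^(−3) = θ^(−8) on θ ≥ max(5.5, 6.44) = 6.44.
This density is strictly decreasing in θ, so the posterior mode lies at the lower boundary of the support.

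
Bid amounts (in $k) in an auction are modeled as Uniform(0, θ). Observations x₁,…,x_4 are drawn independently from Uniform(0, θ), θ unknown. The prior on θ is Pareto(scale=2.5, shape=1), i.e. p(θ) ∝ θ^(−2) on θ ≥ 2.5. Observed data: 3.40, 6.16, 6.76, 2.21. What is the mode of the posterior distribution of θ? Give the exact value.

θ̂_MAP = 6.76

The Uniform(0, θ) likelihood is θ^(−n) for θ ≥ max(xᵢ), zero otherwise. Here max(xᵢ) = 6.76.
Posterior ∝ θ^(−2) · θ^(−4) = θ^(−6) on θ ≥ max(2.5, 6.76) = 6.76.
This density is strictly decreasing in θ, so the posterior mode lies at the lower boundary of the support.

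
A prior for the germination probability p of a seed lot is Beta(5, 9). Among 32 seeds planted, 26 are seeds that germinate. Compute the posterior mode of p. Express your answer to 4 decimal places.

Prior: Beta(5, 9).
Data: 26 successes in 32 trials. The binomial likelihood contributes p^26(1−p)^6, so the posterior is Beta(5+26, 9+6) = Beta(31, 15).
For Beta(a, b) with a, b > 1 the mode is (a−1)/(a+b−2) = 30/44 ≈ 0.6818.

p̂_MAP = 0.6818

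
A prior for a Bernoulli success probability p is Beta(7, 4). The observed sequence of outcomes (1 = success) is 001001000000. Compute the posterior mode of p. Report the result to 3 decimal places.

Prior: Beta(7, 4).
Data: 2 successes in 12 trials (from the sequence). The binomial likelihood contributes p^2(1−p)^10, so the posterior is Beta(7+2, 4+10) = Beta(9, 14).
For Beta(a, b) with a, b > 1 the mode is (a−1)/(a+b−2) = 8/21 ≈ 0.381.

p̂_MAP = 0.381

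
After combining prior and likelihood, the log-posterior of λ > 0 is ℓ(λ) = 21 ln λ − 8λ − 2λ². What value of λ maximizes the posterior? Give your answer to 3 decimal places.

ℓ'(λ) = 21/λ − 8 − 4λ. Setting this to zero and multiplying by λ: 4λ² + 8λ − 21 = 0.
λ = (−8 + √(8² + 4·4·21)) / (2·4) = (−8 + √400) / 8 = (−8 + 20)/8 = 3/2.
ℓ''(λ) = −21/λ² − 4 < 0, confirming a maximum.

λ̂_MAP = 1.500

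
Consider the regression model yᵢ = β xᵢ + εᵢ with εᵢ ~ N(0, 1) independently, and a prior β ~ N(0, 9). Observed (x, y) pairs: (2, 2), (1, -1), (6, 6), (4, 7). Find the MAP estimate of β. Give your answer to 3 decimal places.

β̂_MAP = 1.173

log p(β | y) = −Σ(yᵢ − βxᵢ)²/(2·1) − β²/(2·9) + const.
Setting the derivative to zero: Σxᵢ(yᵢ − βxᵢ)/1 − β/9 = 0, so β = Σxᵢyᵢ / (Σxᵢ² + σ²/τ²).
Σxᵢyᵢ = 2·2 + 1·(-1) + 6·6 + 4·7 = 67; Σxᵢ² = 57; σ²/τ² = 1/9.
β̂_MAP = 67 / (57 + 1/9) = 67/(514/9) = 603/514 ≈ 1.173.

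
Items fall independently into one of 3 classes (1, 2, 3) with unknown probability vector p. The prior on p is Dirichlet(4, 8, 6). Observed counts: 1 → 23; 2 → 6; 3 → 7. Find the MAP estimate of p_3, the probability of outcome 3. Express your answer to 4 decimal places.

The posterior is Dirichlet(αᵢ + nᵢ) = Dirichlet(27, 14, 13).
For a Dirichlet(a₁,…,a_K) with all aᵢ > 1, the mode has j-th component (aⱼ − 1)/(Σaᵢ − K).
Here Σaᵢ = 54 and K = 3, so p_3 = (13 − 1)/(54 − 3) = 12/51 ≈ 0.2353.

MAP estimate: 0.2353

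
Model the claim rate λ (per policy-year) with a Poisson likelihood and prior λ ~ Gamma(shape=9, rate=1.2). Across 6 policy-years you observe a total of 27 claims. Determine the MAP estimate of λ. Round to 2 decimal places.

λ̂_MAP = 4.86

Σxᵢ = 27, n = 6.
Posterior ∝ λ^8e^(−1.2λ) · λ^27e^(−6λ) = λ^35e^(−7.2λ), i.e. Gamma(shape=36, rate=7.2).
The mode of a Gamma(a, b) with a ≥ 1 (shape–rate) is (a−1)/b = 35/7.2 ≈ 4.86.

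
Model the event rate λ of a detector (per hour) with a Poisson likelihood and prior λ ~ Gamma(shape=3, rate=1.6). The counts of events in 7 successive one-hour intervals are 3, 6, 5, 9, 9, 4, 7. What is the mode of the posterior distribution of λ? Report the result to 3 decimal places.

λ̂_MAP = 5.233

Σxᵢ = 3+6+5+9+9+4+7 = 43, with n = 7.
Posterior ∝ λ^2e^(−1.6λ) · λ^43e^(−7λ) = λ^45e^(−8.6λ), i.e. Gamma(shape=46, rate=8.6).
The mode of a Gamma(a, b) with a ≥ 1 (shape–rate) is (a−1)/b = 45/8.6 ≈ 5.233.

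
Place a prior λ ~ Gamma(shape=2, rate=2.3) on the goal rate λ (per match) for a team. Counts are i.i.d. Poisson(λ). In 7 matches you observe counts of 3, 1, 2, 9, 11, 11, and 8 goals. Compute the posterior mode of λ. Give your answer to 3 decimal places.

Σxᵢ = 3+1+2+9+11+11+8 = 45, with n = 7.
Posterior ∝ λe^(−2.3λ) · λ^45e^(−7λ) = λ^46e^(−9.3λ), i.e. Gamma(shape=47, rate=9.3).
The mode of a Gamma(a, b) with a ≥ 1 (shape–rate) is (a−1)/b = 46/9.3 ≈ 4.946.

λ̂_MAP = 4.946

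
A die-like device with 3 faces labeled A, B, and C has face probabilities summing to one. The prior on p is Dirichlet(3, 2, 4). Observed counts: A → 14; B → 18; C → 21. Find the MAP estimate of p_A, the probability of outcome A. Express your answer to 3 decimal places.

The posterior is Dirichlet(αᵢ + nᵢ) = Dirichlet(17, 20, 25).
For a Dirichlet(a₁,…,a_K) with all aᵢ > 1, the mode has j-th component (aⱼ − 1)/(Σaᵢ − K).
Here Σaᵢ = 62 and K = 3, so p_A = (17 − 1)/(62 − 3) = 16/59 ≈ 0.271.

MAP estimate of p_A = 0.271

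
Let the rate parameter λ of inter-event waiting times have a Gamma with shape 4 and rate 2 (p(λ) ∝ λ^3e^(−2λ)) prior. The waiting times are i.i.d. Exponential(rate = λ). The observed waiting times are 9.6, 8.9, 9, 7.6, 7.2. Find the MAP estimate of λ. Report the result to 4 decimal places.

The Exponential(rate=λ) likelihood is ∝ λ^n e^(−λΣtᵢ). Here n = 5 and Σtᵢ = 9.6 + 8.9 + 9 + 7.6 + 7.2 = 42.3.
Posterior ∝ λ^3e^(−2λ) · λ^5e^(−42.3λ) = λ^8e^(−44.3λ), i.e. Gamma(9, 44.3).
Mode = (a−1)/b = 8/44.3 ≈ 0.1806.

λ̂_MAP = 0.1806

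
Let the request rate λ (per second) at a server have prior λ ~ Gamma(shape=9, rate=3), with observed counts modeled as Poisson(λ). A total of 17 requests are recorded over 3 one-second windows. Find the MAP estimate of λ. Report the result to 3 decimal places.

λ̂_MAP = 4.167

Σxᵢ = 17, n = 3.
Posterior ∝ λ^8e^(−3λ) · λ^17e^(−3λ) = λ^25e^(−6λ), i.e. Gamma(shape=26, rate=6).
The mode of a Gamma(a, b) with a ≥ 1 (shape–rate) is (a−1)/b = 25/6 ≈ 4.167.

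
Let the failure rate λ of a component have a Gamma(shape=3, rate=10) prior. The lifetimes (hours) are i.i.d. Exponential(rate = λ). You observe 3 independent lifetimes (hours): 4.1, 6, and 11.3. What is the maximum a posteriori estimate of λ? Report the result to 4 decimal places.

The Exponential(rate=λ) likelihood is ∝ λ^n e^(−λΣtᵢ). Here n = 3 and Σtᵢ = 4.1 + 6 + 11.3 = 21.4.
Posterior ∝ λ^2e^(−10λ) · λ^3e^(−21.4λ) = λ^5e^(−31.4λ), i.e. Gamma(6, 31.4).
Mode = (a−1)/b = 5/31.4 ≈ 0.1592.

λ̂_MAP = 0.1592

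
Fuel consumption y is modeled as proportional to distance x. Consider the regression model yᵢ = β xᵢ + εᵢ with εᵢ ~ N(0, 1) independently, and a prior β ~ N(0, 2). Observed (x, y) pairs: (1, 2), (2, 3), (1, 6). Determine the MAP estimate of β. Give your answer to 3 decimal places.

log p(β | y) = −Σ(yᵢ − βxᵢ)²/(2·1) − β²/(2·2) + const.
Setting the derivative to zero: Σxᵢ(yᵢ − βxᵢ)/1 − β/2 = 0, so β = Σxᵢyᵢ / (Σxᵢ² + σ²/τ²).
Σxᵢyᵢ = 1·2 + 2·3 + 1·6 = 14; Σxᵢ² = 6; σ²/τ² = 0.5.
β̂_MAP = 14 / (6 + 0.5) = 14/6.5 ≈ 2.154.

β̂_MAP = 2.154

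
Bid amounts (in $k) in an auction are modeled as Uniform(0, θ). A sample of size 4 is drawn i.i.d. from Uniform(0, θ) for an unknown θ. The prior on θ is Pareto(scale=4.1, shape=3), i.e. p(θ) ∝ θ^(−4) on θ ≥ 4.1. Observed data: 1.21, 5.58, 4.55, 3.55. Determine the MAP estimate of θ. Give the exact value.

θ̂_MAP = 5.58

The Uniform(0, θ) likelihood is θ^(−n) for θ ≥ max(xᵢ), zero otherwise. Here max(xᵢ) = 5.58.
Posterior ∝ θ^(−4) · θ^(−4) = θ^(−8) on θ ≥ max(4.1, 5.58) = 5.58.
This density is strictly decreasing in θ, so the posterior mode lies at the lower boundary of the support.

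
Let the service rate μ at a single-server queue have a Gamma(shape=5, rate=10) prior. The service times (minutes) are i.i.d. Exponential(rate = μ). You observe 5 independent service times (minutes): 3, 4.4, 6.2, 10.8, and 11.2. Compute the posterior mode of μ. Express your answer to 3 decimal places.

The Exponential(rate=μ) likelihood is ∝ μ^n e^(−μΣtᵢ). Here n = 5 and Σtᵢ = 3 + 4.4 + 6.2 + 10.8 + 11.2 = 35.6.
Posterior ∝ μ^4e^(−10μ) · μ^5e^(−35.6μ) = μ^9e^(−45.6μ), i.e. Gamma(10, 45.6).
Mode = (a−1)/b = 9/45.6 ≈ 0.197.

μ̂_MAP = 0.197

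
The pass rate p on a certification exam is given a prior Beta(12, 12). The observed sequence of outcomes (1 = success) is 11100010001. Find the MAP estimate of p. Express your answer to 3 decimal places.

p̂_MAP = 0.485

Prior: Beta(12, 12).
Data: 5 successes in 11 trials (from the sequence). The binomial likelihood contributes p^5(1−p)^6, so the posterior is Beta(12+5, 12+6) = Beta(17, 18).
For Beta(a, b) with a, b > 1 the mode is (a−1)/(a+b−2) = 16/33 ≈ 0.485.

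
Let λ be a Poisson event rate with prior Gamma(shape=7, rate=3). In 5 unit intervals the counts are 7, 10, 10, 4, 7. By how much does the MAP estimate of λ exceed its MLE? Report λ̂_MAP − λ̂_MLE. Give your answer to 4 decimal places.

MAP − MLE = -2.1000

Σxᵢ = 38. Posterior is Gamma(45, 8); MAP = (45−1)/8 = 44/8 ≈ 5.50000.
MLE = x̄ = 38/5 ≈ 7.60000.
Difference = 44/8 − 38/5 = -21/10 ≈ -2.1000.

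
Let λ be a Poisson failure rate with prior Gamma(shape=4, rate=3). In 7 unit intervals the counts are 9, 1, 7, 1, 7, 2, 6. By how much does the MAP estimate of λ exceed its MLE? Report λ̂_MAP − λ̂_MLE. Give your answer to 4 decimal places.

Σxᵢ = 33. Posterior is Gamma(37, 10); MAP = (37−1)/10 = 36/10 ≈ 3.60000.
MLE = x̄ = 33/7 ≈ 4.71429.
Difference = 36/10 − 33/7 = -39/35 ≈ -1.1143.

MAP − MLE = -1.1143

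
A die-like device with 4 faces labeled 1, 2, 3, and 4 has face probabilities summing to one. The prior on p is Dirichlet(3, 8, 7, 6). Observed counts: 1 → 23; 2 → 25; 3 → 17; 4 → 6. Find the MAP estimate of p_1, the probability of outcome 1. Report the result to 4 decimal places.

The posterior is Dirichlet(αᵢ + nᵢ) = Dirichlet(26, 33, 24, 12).
For a Dirichlet(a₁,…,a_K) with all aᵢ > 1, the mode has j-th component (aⱼ − 1)/(Σaᵢ − K).
Here Σaᵢ = 95 and K = 4, so p_1 = (26 − 1)/(95 − 4) = 25/91 ≈ 0.2747.

MAP estimate: 0.2747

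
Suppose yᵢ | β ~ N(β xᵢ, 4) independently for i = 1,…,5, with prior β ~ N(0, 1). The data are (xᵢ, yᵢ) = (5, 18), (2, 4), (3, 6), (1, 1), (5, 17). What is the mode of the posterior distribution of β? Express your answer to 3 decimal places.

β̂_MAP = 2.971

log p(β | y) = −Σ(yᵢ − βxᵢ)²/(2·4) − β²/(2·1) + const.
Setting the derivative to zero: Σxᵢ(yᵢ − βxᵢ)/4 − β/1 = 0, so β = Σxᵢyᵢ / (Σxᵢ² + σ²/τ²).
Σxᵢyᵢ = 5·18 + 2·4 + 3·6 + 1·1 + 5·17 = 202; Σxᵢ² = 64; σ²/τ² = 4.
β̂_MAP = 202 / (64 + 4) = 202/68 ≈ 2.971.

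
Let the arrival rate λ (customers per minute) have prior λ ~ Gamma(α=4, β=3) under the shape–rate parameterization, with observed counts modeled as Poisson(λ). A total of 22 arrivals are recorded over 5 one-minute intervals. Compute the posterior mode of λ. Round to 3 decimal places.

Σxᵢ = 22, n = 5.
Posterior ∝ λ^3e^(−3λ) · λ^22e^(−5λ) = λ^25e^(−8λ), i.e. Gamma(shape=26, rate=8).
The mode of a Gamma(a, b) with a ≥ 1 (shape–rate) is (a−1)/b = 25/8 ≈ 3.125.

λ̂_MAP = 3.125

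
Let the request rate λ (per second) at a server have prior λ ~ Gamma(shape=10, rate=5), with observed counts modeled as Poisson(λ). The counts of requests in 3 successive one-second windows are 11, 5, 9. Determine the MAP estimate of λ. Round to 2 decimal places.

λ̂_MAP = 4.25

Σxᵢ = 11+5+9 = 25, with n = 3.
Posterior ∝ λ^9e^(−5λ) · λ^25e^(−3λ) = λ^34e^(−8λ), i.e. Gamma(shape=35, rate=8).
The mode of a Gamma(a, b) with a ≥ 1 (shape–rate) is (a−1)/b = 34/8 ≈ 4.25.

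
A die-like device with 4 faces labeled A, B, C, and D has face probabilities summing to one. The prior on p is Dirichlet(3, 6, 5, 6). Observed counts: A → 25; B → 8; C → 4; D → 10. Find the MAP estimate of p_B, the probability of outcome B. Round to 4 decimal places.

The posterior is Dirichlet(αᵢ + nᵢ) = Dirichlet(28, 14, 9, 16).
For a Dirichlet(a₁,…,a_K) with all aᵢ > 1, the mode has j-th component (aⱼ − 1)/(Σaᵢ − K).
Here Σaᵢ = 67 and K = 4, so p_B = (14 − 1)/(67 − 4) = 13/63 ≈ 0.2063.

MAP estimate of p_B = 0.2063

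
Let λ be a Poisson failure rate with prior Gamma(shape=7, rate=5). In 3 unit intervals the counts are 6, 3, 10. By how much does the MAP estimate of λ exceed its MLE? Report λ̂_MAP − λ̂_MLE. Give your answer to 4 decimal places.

Σxᵢ = 19. Posterior is Gamma(26, 8); MAP = (26−1)/8 = 25/8 ≈ 3.12500.
MLE = x̄ = 19/3 ≈ 6.33333.
Difference = 25/8 − 19/3 = -77/24 ≈ -3.2083.

MAP − MLE = -3.2083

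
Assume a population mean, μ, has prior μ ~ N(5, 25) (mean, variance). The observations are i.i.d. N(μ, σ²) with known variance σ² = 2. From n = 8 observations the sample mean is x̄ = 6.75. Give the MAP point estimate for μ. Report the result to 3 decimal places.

n = 8, x̄ = 6.75.
For a Normal prior and Normal likelihood with known variance, the posterior is Normal; its mode equals its mean, the precision-weighted average.
Prior precision 1/σ₀² = 1/25 = 0.04; data precision n/σ² = 8/2 = 4.
μ̂ = (0.04·5 + 4·6.75) / (0.04 + 4) = 27.2/4.04 = 680/101 ≈ 6.733.

μ̂_MAP = 6.733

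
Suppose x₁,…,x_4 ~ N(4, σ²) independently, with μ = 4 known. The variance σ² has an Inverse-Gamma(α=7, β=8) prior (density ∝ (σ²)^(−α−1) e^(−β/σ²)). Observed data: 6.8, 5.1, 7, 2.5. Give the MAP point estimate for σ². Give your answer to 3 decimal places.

σ̂²_MAP = 1.815

Sum of squared deviations about the known mean: SS = (6.8−4)² + (5.1−4)² + (7−4)² + (2.5−4)² = 20.3.
The Normal likelihood contributes (σ²)^(−n/2) exp(−SS/(2σ²)), so the posterior is Inverse-Gamma(α + n/2, β + SS/2) = Inverse-Gamma(9, 18.15).
The mode of Inverse-Gamma(a, b) is b/(a+1) = 18.15/10 ≈ 1.815.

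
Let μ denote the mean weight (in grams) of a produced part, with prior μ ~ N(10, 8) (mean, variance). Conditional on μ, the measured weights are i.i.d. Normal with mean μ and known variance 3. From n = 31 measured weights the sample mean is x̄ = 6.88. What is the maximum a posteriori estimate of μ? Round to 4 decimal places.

μ̂_MAP = 6.9173

n = 31, x̄ = 6.88.
For a Normal prior and Normal likelihood with known variance, the posterior is Normal; its mode equals its mean, the precision-weighted average.
Prior precision 1/σ₀² = 1/8 = 0.125; data precision n/σ² = 31/3.
μ̂ = (0.125·10 + (31/3)·6.88) / (0.125 + 31/3) = (21703/300)/(251/24) = 43406/6275 ≈ 6.9173.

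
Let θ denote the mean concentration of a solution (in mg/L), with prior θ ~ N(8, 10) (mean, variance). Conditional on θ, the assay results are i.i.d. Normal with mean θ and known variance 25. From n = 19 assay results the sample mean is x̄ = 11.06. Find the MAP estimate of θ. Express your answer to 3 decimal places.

θ̂_MAP = 10.704

n = 19, x̄ = 11.06.
For a Normal prior and Normal likelihood with known variance, the posterior is Normal; its mode equals its mean, the precision-weighted average.
Prior precision 1/σ₀² = 1/10 = 0.1; data precision n/σ² = 19/25 = 0.76.
θ̂ = (0.1·8 + 0.76·11.06) / (0.1 + 0.76) = 9.2056/0.86 = 11507/1075 ≈ 10.704.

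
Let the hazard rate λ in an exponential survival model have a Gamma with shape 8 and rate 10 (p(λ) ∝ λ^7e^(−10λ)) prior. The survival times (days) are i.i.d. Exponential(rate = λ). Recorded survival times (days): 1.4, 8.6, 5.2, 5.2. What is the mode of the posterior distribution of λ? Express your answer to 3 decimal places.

The Exponential(rate=λ) likelihood is ∝ λ^n e^(−λΣtᵢ). Here n = 4 and Σtᵢ = 1.4 + 8.6 + 5.2 + 5.2 = 20.4.
Posterior ∝ λ^7e^(−10λ) · λ^4e^(−20.4λ) = λ^11e^(−30.4λ), i.e. Gamma(12, 30.4).
Mode = (a−1)/b = 11/30.4 ≈ 0.362.

λ̂_MAP = 0.362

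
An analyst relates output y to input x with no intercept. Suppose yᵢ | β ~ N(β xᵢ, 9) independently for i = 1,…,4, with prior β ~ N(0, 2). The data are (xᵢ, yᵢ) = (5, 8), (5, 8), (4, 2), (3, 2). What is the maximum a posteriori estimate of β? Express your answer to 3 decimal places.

log p(β | y) = −Σ(yᵢ − βxᵢ)²/(2·9) − β²/(2·2) + const.
Setting the derivative to zero: Σxᵢ(yᵢ − βxᵢ)/9 − β/2 = 0, so β = Σxᵢyᵢ / (Σxᵢ² + σ²/τ²).
Σxᵢyᵢ = 5·8 + 5·8 + 4·2 + 3·2 = 94; Σxᵢ² = 75; σ²/τ² = 4.5.
β̂_MAP = 94 / (75 + 4.5) = 94/79.5 ≈ 1.182.

β̂_MAP = 1.182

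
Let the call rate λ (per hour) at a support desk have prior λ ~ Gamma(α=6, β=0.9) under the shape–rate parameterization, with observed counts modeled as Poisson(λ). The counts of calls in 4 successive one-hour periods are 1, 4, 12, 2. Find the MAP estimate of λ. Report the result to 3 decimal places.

λ̂_MAP = 4.898

Σxᵢ = 1+4+12+2 = 19, with n = 4.
Posterior ∝ λ^5e^(−0.9λ) · λ^19e^(−4λ) = λ^24e^(−4.9λ), i.e. Gamma(shape=25, rate=4.9).
The mode of a Gamma(a, b) with a ≥ 1 (shape–rate) is (a−1)/b = 24/4.9 ≈ 4.898.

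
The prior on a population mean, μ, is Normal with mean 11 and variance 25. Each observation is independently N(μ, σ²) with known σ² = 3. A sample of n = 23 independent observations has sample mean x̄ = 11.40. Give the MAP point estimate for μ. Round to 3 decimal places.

μ̂_MAP = 11.398

n = 23, x̄ = 11.40.
For a Normal prior and Normal likelihood with known variance, the posterior is Normal; its mode equals its mean, the precision-weighted average.
Prior precision 1/σ₀² = 1/25 = 0.04; data precision n/σ² = 23/3.
μ̂ = (0.04·11 + (23/3)·11.4) / (0.04 + 23/3) = 87.84/(578/75) = 3294/289 ≈ 11.398.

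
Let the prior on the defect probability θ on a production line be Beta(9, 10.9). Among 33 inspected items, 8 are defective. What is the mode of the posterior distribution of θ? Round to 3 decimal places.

θ̂_MAP = 0.314

Prior: Beta(9, 10.9).
Data: 8 successes in 33 trials. The binomial likelihood contributes θ^8(1−θ)^25, so the posterior is Beta(9+8, 10.9+25) = Beta(17, 35.9).
For Beta(a, b) with a, b > 1 the mode is (a−1)/(a+b−2) = 16/50.9 ≈ 0.314.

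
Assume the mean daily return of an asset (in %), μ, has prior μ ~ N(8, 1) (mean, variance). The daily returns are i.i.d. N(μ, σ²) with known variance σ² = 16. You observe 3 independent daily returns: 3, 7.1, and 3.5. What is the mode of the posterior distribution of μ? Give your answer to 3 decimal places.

μ̂_MAP = 7.453

n = 3; x̄ = (3 + 7.1 + 3.5)/3 = 13.6/3 = 68/15 ≈ 4.5333.
For a Normal prior and Normal likelihood with known variance, the posterior is Normal; its mode equals its mean, the precision-weighted average.
Prior precision 1/σ₀² = 1/1 = 1; data precision n/σ² = 3/16 = 0.1875.
μ̂ = (1·8 + 0.1875·(68/15)) / (1 + 0.1875) = 8.85/1.1875 = 708/95 ≈ 7.453.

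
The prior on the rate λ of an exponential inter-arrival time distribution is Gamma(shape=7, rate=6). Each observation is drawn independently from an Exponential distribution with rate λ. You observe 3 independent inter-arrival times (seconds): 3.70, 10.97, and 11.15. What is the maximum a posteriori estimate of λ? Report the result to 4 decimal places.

The Exponential(rate=λ) likelihood is ∝ λ^n e^(−λΣtᵢ). Here n = 3 and Σtᵢ = 3.70 + 10.97 + 11.15 = 25.82.
Posterior ∝ λ^6e^(−6λ) · λ^3e^(−25.82λ) = λ^9e^(−31.82λ), i.e. Gamma(10, 31.82).
Mode = (a−1)/b = 9/31.82 ≈ 0.2828.

λ̂_MAP = 0.2828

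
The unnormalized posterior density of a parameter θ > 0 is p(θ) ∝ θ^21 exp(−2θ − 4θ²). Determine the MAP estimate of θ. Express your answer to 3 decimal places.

θ̂_MAP = 1.500

ℓ'(θ) = 21/θ − 2 − 8θ. Setting this to zero and multiplying by θ: 8θ² + 2θ − 21 = 0.
θ = (−2 + √(2² + 4·8·21)) / (2·8) = (−2 + √676) / 16 = (−2 + 26)/16 = 3/2.
ℓ''(θ) = −21/θ² − 8 < 0, confirming a maximum.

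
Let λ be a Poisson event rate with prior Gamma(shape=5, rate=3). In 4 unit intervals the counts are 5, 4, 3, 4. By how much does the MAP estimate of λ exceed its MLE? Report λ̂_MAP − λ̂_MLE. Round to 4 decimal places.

MAP − MLE = -1.1429

Σxᵢ = 16. Posterior is Gamma(21, 7); MAP = (21−1)/7 = 20/7 ≈ 2.85714.
MLE = x̄ = 16/4 ≈ 4.00000.
Difference = 20/7 − 16/4 = -8/7 ≈ -1.1429.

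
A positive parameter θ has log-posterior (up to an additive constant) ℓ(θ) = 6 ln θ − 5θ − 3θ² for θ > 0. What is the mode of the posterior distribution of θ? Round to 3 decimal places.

θ̂_MAP = 0.667

ℓ'(θ) = 6/θ − 5 − 6θ. Setting this to zero and multiplying by θ: 6θ² + 5θ − 6 = 0.
θ = (−5 + √(5² + 4·6·6)) / (2·6) = (−5 + √169) / 12 = (−5 + 13)/12 = 2/3.
ℓ''(θ) = −6/θ² − 6 < 0, confirming a maximum.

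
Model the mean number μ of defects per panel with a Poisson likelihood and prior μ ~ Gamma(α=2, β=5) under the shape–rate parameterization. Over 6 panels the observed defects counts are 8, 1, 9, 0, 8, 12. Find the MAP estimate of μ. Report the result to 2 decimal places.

μ̂_MAP = 3.55

Σxᵢ = 8+1+9+0+8+12 = 38, with n = 6.
Posterior ∝ μe^(−5μ) · μ^38e^(−6μ) = μ^39e^(−11μ), i.e. Gamma(shape=40, rate=11).
The mode of a Gamma(a, b) with a ≥ 1 (shape–rate) is (a−1)/b = 39/11 ≈ 3.55.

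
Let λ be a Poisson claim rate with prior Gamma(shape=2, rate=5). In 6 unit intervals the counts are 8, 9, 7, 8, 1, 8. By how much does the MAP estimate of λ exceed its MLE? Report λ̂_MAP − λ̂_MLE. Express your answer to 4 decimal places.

Σxᵢ = 41. Posterior is Gamma(43, 11); MAP = (43−1)/11 = 42/11 ≈ 3.81818.
MLE = x̄ = 41/6 ≈ 6.83333.
Difference = 42/11 − 41/6 = -199/66 ≈ -3.0152.

MAP − MLE = -3.0152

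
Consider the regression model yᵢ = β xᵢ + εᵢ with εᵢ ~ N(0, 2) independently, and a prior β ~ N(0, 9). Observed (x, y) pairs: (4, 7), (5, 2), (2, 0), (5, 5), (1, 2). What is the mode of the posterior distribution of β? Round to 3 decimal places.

β̂_MAP = 0.913

log p(β | y) = −Σ(yᵢ − βxᵢ)²/(2·2) − β²/(2·9) + const.
Setting the derivative to zero: Σxᵢ(yᵢ − βxᵢ)/2 − β/9 = 0, so β = Σxᵢyᵢ / (Σxᵢ² + σ²/τ²).
Σxᵢyᵢ = 4·7 + 5·2 + 2·0 + 5·5 + 1·2 = 65; Σxᵢ² = 71; σ²/τ² = 2/9.
β̂_MAP = 65 / (71 + 2/9) = 65/(641/9) = 585/641 ≈ 0.913.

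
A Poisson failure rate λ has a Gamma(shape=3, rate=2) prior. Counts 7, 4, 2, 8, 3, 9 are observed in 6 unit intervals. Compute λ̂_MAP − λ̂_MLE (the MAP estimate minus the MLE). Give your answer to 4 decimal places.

Σxᵢ = 33. Posterior is Gamma(36, 8); MAP = (36−1)/8 = 35/8 ≈ 4.37500.
MLE = x̄ = 33/6 ≈ 5.50000.
Difference = 35/8 − 33/6 = -9/8 ≈ -1.1250.

MAP − MLE = -1.1250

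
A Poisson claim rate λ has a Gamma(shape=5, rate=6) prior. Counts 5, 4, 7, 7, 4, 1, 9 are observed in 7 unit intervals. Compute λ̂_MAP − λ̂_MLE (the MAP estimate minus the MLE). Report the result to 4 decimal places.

Σxᵢ = 37. Posterior is Gamma(42, 13); MAP = (42−1)/13 = 41/13 ≈ 3.15385.
MLE = x̄ = 37/7 ≈ 5.28571.
Difference = 41/13 − 37/7 = -194/91 ≈ -2.1319.

MAP − MLE = -2.1319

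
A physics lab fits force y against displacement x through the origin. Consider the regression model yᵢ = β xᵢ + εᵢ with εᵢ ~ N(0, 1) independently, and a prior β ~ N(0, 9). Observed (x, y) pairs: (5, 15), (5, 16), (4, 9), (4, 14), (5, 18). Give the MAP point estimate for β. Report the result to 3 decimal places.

log p(β | y) = −Σ(yᵢ − βxᵢ)²/(2·1) − β²/(2·9) + const.
Setting the derivative to zero: Σxᵢ(yᵢ − βxᵢ)/1 − β/9 = 0, so β = Σxᵢyᵢ / (Σxᵢ² + σ²/τ²).
Σxᵢyᵢ = 5·15 + 5·16 + 4·9 + 4·14 + 5·18 = 337; Σxᵢ² = 107; σ²/τ² = 1/9.
β̂_MAP = 337 / (107 + 1/9) = 337/(964/9) = 3033/964 ≈ 3.146.

β̂_MAP = 3.146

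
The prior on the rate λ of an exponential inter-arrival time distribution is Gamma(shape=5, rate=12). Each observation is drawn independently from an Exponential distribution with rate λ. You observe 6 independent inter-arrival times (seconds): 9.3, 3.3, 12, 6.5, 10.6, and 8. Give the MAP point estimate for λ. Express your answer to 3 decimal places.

λ̂_MAP = 0.162

The Exponential(rate=λ) likelihood is ∝ λ^n e^(−λΣtᵢ). Here n = 6 and Σtᵢ = 9.3 + 3.3 + 12 + 6.5 + 10.6 + 8 = 49.7.
Posterior ∝ λ^4e^(−12λ) · λ^6e^(−49.7λ) = λ^10e^(−61.7λ), i.e. Gamma(11, 61.7).
Mode = (a−1)/b = 10/61.7 ≈ 0.162.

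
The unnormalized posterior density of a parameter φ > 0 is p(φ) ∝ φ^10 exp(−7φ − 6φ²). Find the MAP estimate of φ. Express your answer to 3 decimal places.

ℓ'(φ) = 10/φ − 7 − 12φ. Setting this to zero and multiplying by φ: 12φ² + 7φ − 10 = 0.
φ = (−7 + √(7² + 4·12·10)) / (2·12) = (−7 + √529) / 24 = (−7 + 23)/24 = 2/3.
ℓ''(φ) = −10/φ² − 12 < 0, confirming a maximum.

φ̂_MAP = 0.667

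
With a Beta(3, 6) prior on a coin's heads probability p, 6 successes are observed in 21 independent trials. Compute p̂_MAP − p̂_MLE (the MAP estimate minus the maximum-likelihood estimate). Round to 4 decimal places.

Posterior is Beta(9, 21); MAP = (9−1)/(30−2) = 8/28 ≈ 0.28571.
MLE ignores the prior: p̂_MLE = k/n = 6/21 ≈ 0.28571.
Difference = 8/28 − 6/21 = 0 ≈ 0.0000.

MAP − MLE = 0.0000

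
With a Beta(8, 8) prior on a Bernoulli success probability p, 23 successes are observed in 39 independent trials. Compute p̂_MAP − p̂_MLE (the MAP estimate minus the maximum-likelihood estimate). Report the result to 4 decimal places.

Posterior is Beta(31, 24); MAP = (31−1)/(55−2) = 30/53 ≈ 0.56604.
MLE ignores the prior: p̂_MLE = k/n = 23/39 ≈ 0.58974.
Difference = 30/53 − 23/39 = -49/2067 ≈ -0.0237.

MAP − MLE = -0.0237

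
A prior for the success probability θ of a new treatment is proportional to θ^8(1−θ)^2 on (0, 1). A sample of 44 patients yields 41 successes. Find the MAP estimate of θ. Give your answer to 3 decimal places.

The prior density ∝ θ^8(1−θ)^2 is the kernel of Beta(9, 3).
Data: 41 successes in 44 trials. The binomial likelihood contributes θ^41(1−θ)^3, so the posterior is Beta(9+41, 3+3) = Beta(50, 6).
For Beta(a, b) with a, b > 1 the mode is (a−1)/(a+b−2) = 49/54 ≈ 0.907.

θ̂_MAP = 0.907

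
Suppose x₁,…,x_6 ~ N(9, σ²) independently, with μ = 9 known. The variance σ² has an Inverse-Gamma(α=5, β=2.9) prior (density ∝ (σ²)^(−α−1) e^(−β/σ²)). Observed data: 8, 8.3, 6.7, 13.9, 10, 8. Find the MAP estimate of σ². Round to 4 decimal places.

Sum of squared deviations about the known mean: SS = (8−9)² + (8.3−9)² + (6.7−9)² + (13.9−9)² + (10−9)² + (8−9)² = 32.79.
The Normal likelihood contributes (σ²)^(−n/2) exp(−SS/(2σ²)), so the posterior is Inverse-Gamma(α + n/2, β + SS/2) = Inverse-Gamma(8, 19.295).
The mode of Inverse-Gamma(a, b) is b/(a+1) = 19.295/9 ≈ 2.1439.

σ̂²_MAP = 2.1439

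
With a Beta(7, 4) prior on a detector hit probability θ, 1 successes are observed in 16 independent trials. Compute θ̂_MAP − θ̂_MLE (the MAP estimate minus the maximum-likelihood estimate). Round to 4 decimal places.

Posterior is Beta(8, 19); MAP = (8−1)/(27−2) = 7/25 ≈ 0.28000.
MLE ignores the prior: θ̂_MLE = k/n = 1/16 ≈ 0.06250.
Difference = 7/25 − 1/16 = 87/400 ≈ 0.2175.

MAP − MLE = 0.2175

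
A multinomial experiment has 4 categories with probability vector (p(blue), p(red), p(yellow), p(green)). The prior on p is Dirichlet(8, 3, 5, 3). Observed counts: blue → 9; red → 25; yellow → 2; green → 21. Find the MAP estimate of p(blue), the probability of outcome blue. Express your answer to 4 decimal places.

The posterior is Dirichlet(αᵢ + nᵢ) = Dirichlet(17, 28, 7, 24).
For a Dirichlet(a₁,…,a_K) with all aᵢ > 1, the mode has j-th component (aⱼ − 1)/(Σaᵢ − K).
Here Σaᵢ = 76 and K = 4, so p(blue) = (17 − 1)/(76 − 4) = 16/72 ≈ 0.2222.

MAP estimate of p(blue) = 0.2222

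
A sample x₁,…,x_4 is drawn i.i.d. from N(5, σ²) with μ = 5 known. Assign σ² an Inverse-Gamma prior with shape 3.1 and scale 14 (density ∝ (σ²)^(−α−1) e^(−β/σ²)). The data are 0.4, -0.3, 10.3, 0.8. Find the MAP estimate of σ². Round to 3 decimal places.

Sum of squared deviations about the known mean: SS = (0.4−5)² + (-0.3−5)² + (10.3−5)² + (0.8−5)² = 94.98.
The Normal likelihood contributes (σ²)^(−n/2) exp(−SS/(2σ²)), so the posterior is Inverse-Gamma(α + n/2, β + SS/2) = Inverse-Gamma(5.1, 61.49).
The mode of Inverse-Gamma(a, b) is b/(a+1) = 61.49/6.1 ≈ 10.080.

σ̂²_MAP = 10.080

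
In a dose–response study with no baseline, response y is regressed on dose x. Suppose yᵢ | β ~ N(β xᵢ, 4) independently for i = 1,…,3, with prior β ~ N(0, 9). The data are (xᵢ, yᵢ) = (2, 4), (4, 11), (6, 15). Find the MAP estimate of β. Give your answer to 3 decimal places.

β̂_MAP = 2.516

log p(β | y) = −Σ(yᵢ − βxᵢ)²/(2·4) − β²/(2·9) + const.
Setting the derivative to zero: Σxᵢ(yᵢ − βxᵢ)/4 − β/9 = 0, so β = Σxᵢyᵢ / (Σxᵢ² + σ²/τ²).
Σxᵢyᵢ = 2·4 + 4·11 + 6·15 = 142; Σxᵢ² = 56; σ²/τ² = 4/9.
β̂_MAP = 142 / (56 + 4/9) = 142/(508/9) = 639/254 ≈ 2.516.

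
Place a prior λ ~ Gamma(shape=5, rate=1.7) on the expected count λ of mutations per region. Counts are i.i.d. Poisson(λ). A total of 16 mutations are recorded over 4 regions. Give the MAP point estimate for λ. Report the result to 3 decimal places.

λ̂_MAP = 3.509

Σxᵢ = 16, n = 4.
Posterior ∝ λ^4e^(−1.7λ) · λ^16e^(−4λ) = λ^20e^(−5.7λ), i.e. Gamma(shape=21, rate=5.7).
The mode of a Gamma(a, b) with a ≥ 1 (shape–rate) is (a−1)/b = 20/5.7 ≈ 3.509.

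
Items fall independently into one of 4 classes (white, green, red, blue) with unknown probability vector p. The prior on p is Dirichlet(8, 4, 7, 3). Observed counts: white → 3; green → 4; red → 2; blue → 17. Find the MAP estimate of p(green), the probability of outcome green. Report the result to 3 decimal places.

The posterior is Dirichlet(αᵢ + nᵢ) = Dirichlet(11, 8, 9, 20).
For a Dirichlet(a₁,…,a_K) with all aᵢ > 1, the mode has j-th component (aⱼ − 1)/(Σaᵢ − K).
Here Σaᵢ = 48 and K = 4, so p(green) = (8 − 1)/(48 − 4) = 7/44 ≈ 0.159.

MAP estimate of p(green) = 0.159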